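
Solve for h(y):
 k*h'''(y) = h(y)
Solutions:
 h(y) = C1*exp(y*(1/k)^(1/3)) + C2*exp(y*(-1 + sqrt(3)*I)*(1/k)^(1/3)/2) + C3*exp(-y*(1 + sqrt(3)*I)*(1/k)^(1/3)/2)


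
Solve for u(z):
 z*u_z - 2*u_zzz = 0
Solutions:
 u(z) = C1 + Integral(C2*airyai(2^(2/3)*z/2) + C3*airybi(2^(2/3)*z/2), z)


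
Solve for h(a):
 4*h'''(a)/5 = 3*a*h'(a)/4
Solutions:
 h(a) = C1 + Integral(C2*airyai(15^(1/3)*2^(2/3)*a/4) + C3*airybi(15^(1/3)*2^(2/3)*a/4), a)


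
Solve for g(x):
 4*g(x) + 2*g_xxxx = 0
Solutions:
 g(x) = (C1*sin(2^(3/4)*x/2) + C2*cos(2^(3/4)*x/2))*exp(-2^(3/4)*x/2) + (C3*sin(2^(3/4)*x/2) + C4*cos(2^(3/4)*x/2))*exp(2^(3/4)*x/2)


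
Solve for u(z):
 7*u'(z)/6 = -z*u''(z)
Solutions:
 u(z) = C1 + C2/z^(1/6)


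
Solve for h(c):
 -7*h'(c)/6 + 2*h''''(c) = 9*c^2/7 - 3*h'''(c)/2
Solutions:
 h(c) = C1 + C2*exp(-c*(3*3^(1/3)/(20*sqrt(7) + 53)^(1/3) + 6 + 3^(2/3)*(20*sqrt(7) + 53)^(1/3))/24)*sin(3^(1/6)*c*(-(20*sqrt(7) + 53)^(1/3) + 3^(2/3)/(20*sqrt(7) + 53)^(1/3))/8) + C3*exp(-c*(3*3^(1/3)/(20*sqrt(7) + 53)^(1/3) + 6 + 3^(2/3)*(20*sqrt(7) + 53)^(1/3))/24)*cos(3^(1/6)*c*(-(20*sqrt(7) + 53)^(1/3) + 3^(2/3)/(20*sqrt(7) + 53)^(1/3))/8) + C4*exp(c*(-3 + 3*3^(1/3)/(20*sqrt(7) + 53)^(1/3) + 3^(2/3)*(20*sqrt(7) + 53)^(1/3))/12) - 18*c^3/49 - 972*c/343


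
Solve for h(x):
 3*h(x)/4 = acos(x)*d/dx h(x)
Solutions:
 h(x) = C1*exp(3*Integral(1/acos(x), x)/4)


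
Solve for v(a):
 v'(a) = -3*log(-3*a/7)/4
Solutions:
 v(a) = C1 - 3*a*log(-a)/4 + 3*a*(-log(3) + 1 + log(7))/4


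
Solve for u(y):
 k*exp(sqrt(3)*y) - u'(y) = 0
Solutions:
 u(y) = C1 + sqrt(3)*k*exp(sqrt(3)*y)/3


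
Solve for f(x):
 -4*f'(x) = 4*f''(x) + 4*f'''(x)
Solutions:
 f(x) = C1 + (C2*sin(sqrt(3)*x/2) + C3*cos(sqrt(3)*x/2))*exp(-x/2)


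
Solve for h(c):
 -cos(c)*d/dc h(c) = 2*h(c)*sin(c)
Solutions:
 h(c) = C1*cos(c)^2


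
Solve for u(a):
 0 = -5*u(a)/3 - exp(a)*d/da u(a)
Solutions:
 u(a) = C1*exp(5*exp(-a)/3)


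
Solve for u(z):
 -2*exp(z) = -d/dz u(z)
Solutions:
 u(z) = C1 + 2*exp(z)


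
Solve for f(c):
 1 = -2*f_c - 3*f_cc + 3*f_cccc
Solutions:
 f(c) = C1 + C2*exp(-3^(1/3)*c*(3^(1/3)/(sqrt(6) + 3)^(1/3) + (sqrt(6) + 3)^(1/3))/6)*sin(3^(1/6)*c*(-3^(2/3)*(sqrt(6) + 3)^(1/3) + 3/(sqrt(6) + 3)^(1/3))/6) + C3*exp(-3^(1/3)*c*(3^(1/3)/(sqrt(6) + 3)^(1/3) + (sqrt(6) + 3)^(1/3))/6)*cos(3^(1/6)*c*(-3^(2/3)*(sqrt(6) + 3)^(1/3) + 3/(sqrt(6) + 3)^(1/3))/6) + C4*exp(3^(1/3)*c*(3^(1/3)/(sqrt(6) + 3)^(1/3) + (sqrt(6) + 3)^(1/3))/3) - c/2


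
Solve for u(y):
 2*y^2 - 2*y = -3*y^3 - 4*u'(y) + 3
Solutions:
 u(y) = C1 - 3*y^4/16 - y^3/6 + y^2/4 + 3*y/4


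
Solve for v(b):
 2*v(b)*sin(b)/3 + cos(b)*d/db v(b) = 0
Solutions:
 v(b) = C1*cos(b)^(2/3)


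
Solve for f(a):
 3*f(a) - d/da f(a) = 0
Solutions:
 f(a) = C1*exp(3*a)


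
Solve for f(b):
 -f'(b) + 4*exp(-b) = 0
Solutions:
 f(b) = C1 - 4*exp(-b)


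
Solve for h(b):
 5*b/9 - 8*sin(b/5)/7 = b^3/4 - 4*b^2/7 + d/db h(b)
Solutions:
 h(b) = C1 - b^4/16 + 4*b^3/21 + 5*b^2/18 + 40*cos(b/5)/7


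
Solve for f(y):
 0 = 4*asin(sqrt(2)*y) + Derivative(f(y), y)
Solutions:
 f(y) = C1 - 4*y*asin(sqrt(2)*y) - 2*sqrt(2)*sqrt(1 - 2*y^2)


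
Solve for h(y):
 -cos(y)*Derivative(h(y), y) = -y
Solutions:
 h(y) = C1 + Integral(y/cos(y), y)


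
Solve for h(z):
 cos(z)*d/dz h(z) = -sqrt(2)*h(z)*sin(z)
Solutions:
 h(z) = C1*cos(z)^(sqrt(2))


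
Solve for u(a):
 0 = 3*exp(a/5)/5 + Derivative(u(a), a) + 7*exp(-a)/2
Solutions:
 u(a) = C1 - 3*exp(a/5) + 7*exp(-a)/2


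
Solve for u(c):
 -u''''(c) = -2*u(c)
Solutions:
 u(c) = C1*exp(-2^(1/4)*c) + C2*exp(2^(1/4)*c) + C3*sin(2^(1/4)*c) + C4*cos(2^(1/4)*c)


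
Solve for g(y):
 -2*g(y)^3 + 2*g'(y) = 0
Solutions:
 g(y) = -sqrt(2)*sqrt(-1/(C1 + y))/2
 g(y) = sqrt(2)*sqrt(-1/(C1 + y))/2


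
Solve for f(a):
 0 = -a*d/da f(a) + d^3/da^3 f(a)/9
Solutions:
 f(a) = C1 + Integral(C2*airyai(3^(2/3)*a) + C3*airybi(3^(2/3)*a), a)


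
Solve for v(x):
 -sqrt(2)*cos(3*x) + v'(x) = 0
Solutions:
 v(x) = C1 + sqrt(2)*sin(3*x)/3


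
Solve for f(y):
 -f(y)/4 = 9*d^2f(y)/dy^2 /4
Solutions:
 f(y) = C1*sin(y/3) + C2*cos(y/3)


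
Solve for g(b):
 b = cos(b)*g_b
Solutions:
 g(b) = C1 + Integral(b/cos(b), b)


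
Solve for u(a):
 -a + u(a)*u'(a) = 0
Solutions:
 u(a) = -sqrt(C1 + a^2)
 u(a) = sqrt(C1 + a^2)


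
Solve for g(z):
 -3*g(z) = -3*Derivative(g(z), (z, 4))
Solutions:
 g(z) = C1*exp(-z) + C2*exp(z) + C3*sin(z) + C4*cos(z)


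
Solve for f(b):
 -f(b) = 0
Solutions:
 f(b) = 0


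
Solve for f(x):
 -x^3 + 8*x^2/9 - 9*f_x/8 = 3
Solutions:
 f(x) = C1 - 2*x^4/9 + 64*x^3/243 - 8*x/3


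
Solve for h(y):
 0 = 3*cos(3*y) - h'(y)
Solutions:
 h(y) = C1 + sin(3*y)


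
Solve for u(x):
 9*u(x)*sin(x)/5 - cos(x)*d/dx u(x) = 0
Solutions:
 u(x) = C1/cos(x)^(9/5)


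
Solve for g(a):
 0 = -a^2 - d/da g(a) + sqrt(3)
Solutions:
 g(a) = C1 - a^3/3 + sqrt(3)*a


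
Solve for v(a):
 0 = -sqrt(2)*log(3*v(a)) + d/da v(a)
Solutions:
 -sqrt(2)*Integral(1/(log(_y) + log(3)), (_y, v(a)))/2 = C1 - a


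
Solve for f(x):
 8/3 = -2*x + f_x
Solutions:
 f(x) = C1 + x^2 + 8*x/3


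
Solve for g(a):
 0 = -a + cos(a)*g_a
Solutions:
 g(a) = C1 + Integral(a/cos(a), a)


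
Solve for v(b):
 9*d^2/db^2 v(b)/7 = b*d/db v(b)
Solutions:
 v(b) = C1 + C2*erfi(sqrt(14)*b/6)


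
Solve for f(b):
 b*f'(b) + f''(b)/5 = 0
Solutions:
 f(b) = C1 + C2*erf(sqrt(10)*b/2)


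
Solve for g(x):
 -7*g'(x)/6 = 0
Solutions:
 g(x) = C1


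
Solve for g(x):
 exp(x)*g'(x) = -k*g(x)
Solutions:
 g(x) = C1*exp(k*exp(-x))


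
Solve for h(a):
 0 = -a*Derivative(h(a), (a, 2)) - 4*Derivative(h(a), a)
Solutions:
 h(a) = C1 + C2/a^3


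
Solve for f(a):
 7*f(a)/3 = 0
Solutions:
 f(a) = 0


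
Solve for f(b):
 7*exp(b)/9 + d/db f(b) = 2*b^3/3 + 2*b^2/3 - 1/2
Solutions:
 f(b) = C1 + b^4/6 + 2*b^3/9 - b/2 - 7*exp(b)/9


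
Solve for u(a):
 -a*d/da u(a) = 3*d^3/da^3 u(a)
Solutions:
 u(a) = C1 + Integral(C2*airyai(-3^(2/3)*a/3) + C3*airybi(-3^(2/3)*a/3), a)


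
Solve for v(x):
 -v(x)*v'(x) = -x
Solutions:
 v(x) = -sqrt(C1 + x^2)
 v(x) = sqrt(C1 + x^2)


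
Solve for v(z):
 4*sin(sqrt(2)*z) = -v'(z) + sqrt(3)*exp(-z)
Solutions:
 v(z) = C1 + 2*sqrt(2)*cos(sqrt(2)*z) - sqrt(3)*exp(-z)


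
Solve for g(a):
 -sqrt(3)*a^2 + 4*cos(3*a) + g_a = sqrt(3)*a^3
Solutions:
 g(a) = C1 + sqrt(3)*a^4/4 + sqrt(3)*a^3/3 - 4*sin(3*a)/3


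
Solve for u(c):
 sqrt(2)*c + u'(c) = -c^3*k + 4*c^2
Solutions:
 u(c) = C1 - c^4*k/4 + 4*c^3/3 - sqrt(2)*c^2/2


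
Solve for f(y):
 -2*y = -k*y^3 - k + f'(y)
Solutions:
 f(y) = C1 + k*y^4/4 + k*y - y^2


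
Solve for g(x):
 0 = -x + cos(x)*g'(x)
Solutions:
 g(x) = C1 + Integral(x/cos(x), x)


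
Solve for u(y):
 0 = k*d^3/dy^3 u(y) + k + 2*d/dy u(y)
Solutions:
 u(y) = C1 + C2*exp(-sqrt(2)*y*sqrt(-1/k)) + C3*exp(sqrt(2)*y*sqrt(-1/k)) - k*y/2


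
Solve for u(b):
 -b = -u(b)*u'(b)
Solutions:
 u(b) = -sqrt(C1 + b^2)
 u(b) = sqrt(C1 + b^2)


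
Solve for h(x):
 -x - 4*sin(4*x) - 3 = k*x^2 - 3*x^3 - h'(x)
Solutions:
 h(x) = C1 + k*x^3/3 - 3*x^4/4 + x^2/2 + 3*x - cos(4*x)


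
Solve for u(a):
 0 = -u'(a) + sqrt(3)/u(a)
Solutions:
 u(a) = -sqrt(C1 + 2*sqrt(3)*a)
 u(a) = sqrt(C1 + 2*sqrt(3)*a)


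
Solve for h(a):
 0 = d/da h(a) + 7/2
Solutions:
 h(a) = C1 - 7*a/2


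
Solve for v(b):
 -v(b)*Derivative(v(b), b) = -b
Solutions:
 v(b) = -sqrt(C1 + b^2)
 v(b) = sqrt(C1 + b^2)


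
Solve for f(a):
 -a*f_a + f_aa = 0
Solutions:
 f(a) = C1 + C2*erfi(sqrt(2)*a/2)


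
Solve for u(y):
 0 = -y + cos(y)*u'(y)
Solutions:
 u(y) = C1 + Integral(y/cos(y), y)


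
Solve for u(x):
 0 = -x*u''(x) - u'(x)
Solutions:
 u(x) = C1 + C2*log(x)


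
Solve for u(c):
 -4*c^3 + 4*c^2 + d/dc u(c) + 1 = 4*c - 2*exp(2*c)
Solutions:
 u(c) = C1 + c^4 - 4*c^3/3 + 2*c^2 - c - exp(2*c)


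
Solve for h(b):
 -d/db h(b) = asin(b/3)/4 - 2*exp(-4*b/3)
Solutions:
 h(b) = C1 - b*asin(b/3)/4 - sqrt(9 - b^2)/4 - 3*exp(-4*b/3)/2


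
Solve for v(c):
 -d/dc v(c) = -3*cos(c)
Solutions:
 v(c) = C1 + 3*sin(c)


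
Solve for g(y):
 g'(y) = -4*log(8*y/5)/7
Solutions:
 g(y) = C1 - 4*y*log(y)/7 - 12*y*log(2)/7 + 4*y/7 + 4*y*log(5)/7


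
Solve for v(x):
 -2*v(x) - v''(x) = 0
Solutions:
 v(x) = C1*sin(sqrt(2)*x) + C2*cos(sqrt(2)*x)


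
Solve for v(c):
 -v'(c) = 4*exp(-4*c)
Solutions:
 v(c) = C1 + exp(-4*c)


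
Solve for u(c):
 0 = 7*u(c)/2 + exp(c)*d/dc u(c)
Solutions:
 u(c) = C1*exp(7*exp(-c)/2)


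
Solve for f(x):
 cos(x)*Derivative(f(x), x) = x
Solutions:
 f(x) = C1 + Integral(x/cos(x), x)


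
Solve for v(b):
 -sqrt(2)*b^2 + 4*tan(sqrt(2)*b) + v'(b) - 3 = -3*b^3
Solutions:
 v(b) = C1 - 3*b^4/4 + sqrt(2)*b^3/3 + 3*b + 2*sqrt(2)*log(cos(sqrt(2)*b))


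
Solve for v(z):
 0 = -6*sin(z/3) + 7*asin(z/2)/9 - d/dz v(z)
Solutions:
 v(z) = C1 + 7*z*asin(z/2)/9 + 7*sqrt(4 - z^2)/9 + 18*cos(z/3)


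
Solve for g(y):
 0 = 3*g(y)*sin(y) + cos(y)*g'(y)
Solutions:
 g(y) = C1*cos(y)^3


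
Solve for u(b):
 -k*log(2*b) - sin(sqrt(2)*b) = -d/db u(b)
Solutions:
 u(b) = C1 + b*k*(log(b) - 1) + b*k*log(2) - sqrt(2)*cos(sqrt(2)*b)/2


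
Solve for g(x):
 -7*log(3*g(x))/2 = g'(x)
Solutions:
 2*Integral(1/(log(_y) + log(3)), (_y, g(x)))/7 = C1 - x


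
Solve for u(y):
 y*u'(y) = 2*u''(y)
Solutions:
 u(y) = C1 + C2*erfi(y/2)


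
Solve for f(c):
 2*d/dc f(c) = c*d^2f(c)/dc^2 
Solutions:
 f(c) = C1 + C2*c^3


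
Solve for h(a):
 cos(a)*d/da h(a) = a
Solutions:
 h(a) = C1 + Integral(a/cos(a), a)


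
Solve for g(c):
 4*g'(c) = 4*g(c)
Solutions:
 g(c) = C1*exp(c)


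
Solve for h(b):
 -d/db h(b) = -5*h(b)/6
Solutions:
 h(b) = C1*exp(5*b/6)


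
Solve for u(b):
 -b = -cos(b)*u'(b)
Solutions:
 u(b) = C1 + Integral(b/cos(b), b)


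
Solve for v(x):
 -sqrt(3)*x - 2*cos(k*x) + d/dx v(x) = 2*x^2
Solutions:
 v(x) = C1 + 2*x^3/3 + sqrt(3)*x^2/2 + 2*sin(k*x)/k


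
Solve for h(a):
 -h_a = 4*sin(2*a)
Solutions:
 h(a) = C1 + 2*cos(2*a)


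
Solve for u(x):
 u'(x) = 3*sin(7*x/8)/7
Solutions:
 u(x) = C1 - 24*cos(7*x/8)/49


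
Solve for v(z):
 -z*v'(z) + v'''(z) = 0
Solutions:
 v(z) = C1 + Integral(C2*airyai(z) + C3*airybi(z), z)


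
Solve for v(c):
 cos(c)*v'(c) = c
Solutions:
 v(c) = C1 + Integral(c/cos(c), c)


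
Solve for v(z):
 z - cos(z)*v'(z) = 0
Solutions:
 v(z) = C1 + Integral(z/cos(z), z)


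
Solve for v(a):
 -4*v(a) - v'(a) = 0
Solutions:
 v(a) = C1*exp(-4*a)


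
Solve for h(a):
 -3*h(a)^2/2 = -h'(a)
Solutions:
 h(a) = -2/(C1 + 3*a)


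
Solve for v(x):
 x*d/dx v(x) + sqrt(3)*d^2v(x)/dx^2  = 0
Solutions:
 v(x) = C1 + C2*erf(sqrt(2)*3^(3/4)*x/6)


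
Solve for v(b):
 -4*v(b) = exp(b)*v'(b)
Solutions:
 v(b) = C1*exp(4*exp(-b))


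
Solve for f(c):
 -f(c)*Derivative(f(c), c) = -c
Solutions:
 f(c) = -sqrt(C1 + c^2)
 f(c) = sqrt(C1 + c^2)


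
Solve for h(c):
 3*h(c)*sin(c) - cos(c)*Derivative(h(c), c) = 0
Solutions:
 h(c) = C1/cos(c)^3


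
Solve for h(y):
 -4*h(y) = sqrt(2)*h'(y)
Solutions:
 h(y) = C1*exp(-2*sqrt(2)*y)


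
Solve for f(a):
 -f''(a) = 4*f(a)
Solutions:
 f(a) = C1*sin(2*a) + C2*cos(2*a)


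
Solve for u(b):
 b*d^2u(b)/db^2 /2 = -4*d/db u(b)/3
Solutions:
 u(b) = C1 + C2/b^(5/3)


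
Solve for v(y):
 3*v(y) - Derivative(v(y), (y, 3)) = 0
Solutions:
 v(y) = C3*exp(3^(1/3)*y) + (C1*sin(3^(5/6)*y/2) + C2*cos(3^(5/6)*y/2))*exp(-3^(1/3)*y/2)


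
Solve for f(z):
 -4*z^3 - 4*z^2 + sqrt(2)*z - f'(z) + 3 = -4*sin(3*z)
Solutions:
 f(z) = C1 - z^4 - 4*z^3/3 + sqrt(2)*z^2/2 + 3*z - 4*cos(3*z)/3


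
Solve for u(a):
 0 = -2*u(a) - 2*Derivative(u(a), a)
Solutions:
 u(a) = C1*exp(-a)


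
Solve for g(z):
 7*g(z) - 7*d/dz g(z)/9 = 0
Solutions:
 g(z) = C1*exp(9*z)


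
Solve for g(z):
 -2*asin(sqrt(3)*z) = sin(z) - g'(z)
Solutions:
 g(z) = C1 + 2*z*asin(sqrt(3)*z) + 2*sqrt(3)*sqrt(1 - 3*z^2)/3 - cos(z)


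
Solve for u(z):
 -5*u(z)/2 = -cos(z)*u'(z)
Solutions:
 u(z) = C1*(sin(z) + 1)^(5/4)/(sin(z) - 1)^(5/4)


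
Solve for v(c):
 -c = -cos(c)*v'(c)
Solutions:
 v(c) = C1 + Integral(c/cos(c), c)


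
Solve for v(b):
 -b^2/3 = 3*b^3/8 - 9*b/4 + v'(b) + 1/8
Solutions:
 v(b) = C1 - 3*b^4/32 - b^3/9 + 9*b^2/8 - b/8


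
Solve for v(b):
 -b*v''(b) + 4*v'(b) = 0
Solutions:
 v(b) = C1 + C2*b^5


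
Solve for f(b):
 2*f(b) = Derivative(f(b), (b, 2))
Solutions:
 f(b) = C1*exp(-sqrt(2)*b) + C2*exp(sqrt(2)*b)


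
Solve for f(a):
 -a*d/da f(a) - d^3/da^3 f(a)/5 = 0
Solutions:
 f(a) = C1 + Integral(C2*airyai(-5^(1/3)*a) + C3*airybi(-5^(1/3)*a), a)


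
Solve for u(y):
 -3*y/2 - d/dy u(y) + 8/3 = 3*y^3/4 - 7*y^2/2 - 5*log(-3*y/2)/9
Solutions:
 u(y) = C1 - 3*y^4/16 + 7*y^3/6 - 3*y^2/4 + 5*y*log(-y)/9 + y*(-5*log(2) + 5*log(3) + 19)/9


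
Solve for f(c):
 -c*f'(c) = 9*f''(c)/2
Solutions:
 f(c) = C1 + C2*erf(c/3)


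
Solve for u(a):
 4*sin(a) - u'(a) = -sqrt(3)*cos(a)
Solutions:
 u(a) = C1 + sqrt(3)*sin(a) - 4*cos(a)


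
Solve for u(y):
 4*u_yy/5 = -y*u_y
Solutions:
 u(y) = C1 + C2*erf(sqrt(10)*y/4)


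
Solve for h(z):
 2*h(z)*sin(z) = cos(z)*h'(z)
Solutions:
 h(z) = C1/cos(z)^2


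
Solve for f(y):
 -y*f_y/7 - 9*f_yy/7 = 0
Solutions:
 f(y) = C1 + C2*erf(sqrt(2)*y/6)


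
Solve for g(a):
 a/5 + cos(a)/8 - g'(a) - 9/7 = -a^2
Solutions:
 g(a) = C1 + a^3/3 + a^2/10 - 9*a/7 + sin(a)/8


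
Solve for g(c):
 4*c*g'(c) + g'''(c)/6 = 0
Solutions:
 g(c) = C1 + Integral(C2*airyai(-2*3^(1/3)*c) + C3*airybi(-2*3^(1/3)*c), c)


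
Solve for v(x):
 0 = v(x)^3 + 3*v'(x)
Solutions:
 v(x) = -sqrt(6)*sqrt(-1/(C1 - x))/2
 v(x) = sqrt(6)*sqrt(-1/(C1 - x))/2


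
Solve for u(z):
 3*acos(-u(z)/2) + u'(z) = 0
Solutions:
 Integral(1/acos(-_y/2), (_y, u(z))) = C1 - 3*z


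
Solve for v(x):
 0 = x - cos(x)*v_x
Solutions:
 v(x) = C1 + Integral(x/cos(x), x)


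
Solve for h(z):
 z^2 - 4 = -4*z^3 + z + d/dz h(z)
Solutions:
 h(z) = C1 + z^4 + z^3/3 - z^2/2 - 4*z


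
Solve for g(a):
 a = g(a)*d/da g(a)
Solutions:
 g(a) = -sqrt(C1 + a^2)
 g(a) = sqrt(C1 + a^2)


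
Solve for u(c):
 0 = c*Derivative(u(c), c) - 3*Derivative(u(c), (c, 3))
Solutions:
 u(c) = C1 + Integral(C2*airyai(3^(2/3)*c/3) + C3*airybi(3^(2/3)*c/3), c)


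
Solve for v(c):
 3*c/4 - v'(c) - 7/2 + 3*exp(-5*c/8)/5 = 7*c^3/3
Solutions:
 v(c) = C1 - 7*c^4/12 + 3*c^2/8 - 7*c/2 - 24*exp(-5*c/8)/25


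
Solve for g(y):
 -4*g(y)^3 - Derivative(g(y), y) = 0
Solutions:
 g(y) = -sqrt(2)*sqrt(-1/(C1 - 4*y))/2
 g(y) = sqrt(2)*sqrt(-1/(C1 - 4*y))/2


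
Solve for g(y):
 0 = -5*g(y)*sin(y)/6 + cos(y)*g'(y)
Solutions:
 g(y) = C1/cos(y)^(5/6)


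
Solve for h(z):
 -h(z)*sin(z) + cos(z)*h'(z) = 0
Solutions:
 h(z) = C1/cos(z)


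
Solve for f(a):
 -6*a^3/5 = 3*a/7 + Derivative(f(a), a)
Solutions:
 f(a) = C1 - 3*a^4/10 - 3*a^2/14


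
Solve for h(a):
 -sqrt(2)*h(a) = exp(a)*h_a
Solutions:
 h(a) = C1*exp(sqrt(2)*exp(-a))


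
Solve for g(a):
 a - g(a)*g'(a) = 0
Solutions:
 g(a) = -sqrt(C1 + a^2)
 g(a) = sqrt(C1 + a^2)


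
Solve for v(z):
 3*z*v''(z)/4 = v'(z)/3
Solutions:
 v(z) = C1 + C2*z^(13/9)


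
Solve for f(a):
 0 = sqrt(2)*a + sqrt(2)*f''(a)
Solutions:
 f(a) = C1 + C2*a - a^3/6


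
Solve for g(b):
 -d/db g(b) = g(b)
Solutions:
 g(b) = C1*exp(-b)


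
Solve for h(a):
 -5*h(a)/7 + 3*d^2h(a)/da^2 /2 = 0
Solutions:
 h(a) = C1*exp(-sqrt(210)*a/21) + C2*exp(sqrt(210)*a/21)


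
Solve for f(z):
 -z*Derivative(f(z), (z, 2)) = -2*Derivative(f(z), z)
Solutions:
 f(z) = C1 + C2*z^3


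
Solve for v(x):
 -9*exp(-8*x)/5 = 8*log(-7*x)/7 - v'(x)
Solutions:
 v(x) = C1 + 8*x*log(-x)/7 + 8*x*(-1 + log(7))/7 - 9*exp(-8*x)/40


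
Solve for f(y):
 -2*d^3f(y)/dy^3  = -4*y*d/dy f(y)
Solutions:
 f(y) = C1 + Integral(C2*airyai(2^(1/3)*y) + C3*airybi(2^(1/3)*y), y)


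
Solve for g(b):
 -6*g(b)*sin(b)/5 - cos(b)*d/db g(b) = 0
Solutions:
 g(b) = C1*cos(b)^(6/5)


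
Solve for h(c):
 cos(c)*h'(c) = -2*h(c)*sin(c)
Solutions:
 h(c) = C1*cos(c)^2


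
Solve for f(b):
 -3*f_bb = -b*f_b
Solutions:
 f(b) = C1 + C2*erfi(sqrt(6)*b/6)


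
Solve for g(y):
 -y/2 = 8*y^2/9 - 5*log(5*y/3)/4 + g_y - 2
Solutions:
 g(y) = C1 - 8*y^3/27 - y^2/4 + 5*y*log(y)/4 - 5*y*log(3)/4 + 3*y/4 + 5*y*log(5)/4


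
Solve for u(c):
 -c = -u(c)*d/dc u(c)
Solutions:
 u(c) = -sqrt(C1 + c^2)
 u(c) = sqrt(C1 + c^2)


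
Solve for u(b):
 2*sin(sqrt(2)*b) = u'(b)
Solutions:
 u(b) = C1 - sqrt(2)*cos(sqrt(2)*b)


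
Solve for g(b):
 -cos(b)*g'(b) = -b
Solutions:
 g(b) = C1 + Integral(b/cos(b), b)


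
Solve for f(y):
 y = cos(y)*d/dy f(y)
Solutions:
 f(y) = C1 + Integral(y/cos(y), y)


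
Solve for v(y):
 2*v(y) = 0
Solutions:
 v(y) = 0


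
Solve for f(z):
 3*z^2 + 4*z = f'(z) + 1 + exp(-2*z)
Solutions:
 f(z) = C1 + z^3 + 2*z^2 - z + exp(-2*z)/2


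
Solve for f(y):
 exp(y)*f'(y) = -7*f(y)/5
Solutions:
 f(y) = C1*exp(7*exp(-y)/5)


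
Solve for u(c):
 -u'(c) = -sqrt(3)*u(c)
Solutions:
 u(c) = C1*exp(sqrt(3)*c)


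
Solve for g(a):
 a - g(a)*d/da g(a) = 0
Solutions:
 g(a) = -sqrt(C1 + a^2)
 g(a) = sqrt(C1 + a^2)


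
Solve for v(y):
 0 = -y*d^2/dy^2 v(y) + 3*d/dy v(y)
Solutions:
 v(y) = C1 + C2*y^4


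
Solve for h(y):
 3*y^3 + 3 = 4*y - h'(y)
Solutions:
 h(y) = C1 - 3*y^4/4 + 2*y^2 - 3*y


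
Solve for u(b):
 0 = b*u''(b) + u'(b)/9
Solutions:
 u(b) = C1 + C2*b^(8/9)


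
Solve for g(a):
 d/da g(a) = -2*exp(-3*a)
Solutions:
 g(a) = C1 + 2*exp(-3*a)/3


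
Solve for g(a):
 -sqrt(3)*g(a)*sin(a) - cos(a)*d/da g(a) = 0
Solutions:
 g(a) = C1*cos(a)^(sqrt(3))


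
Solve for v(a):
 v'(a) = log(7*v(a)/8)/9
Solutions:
 9*Integral(1/(-log(_y) - log(7) + 3*log(2)), (_y, v(a))) = C1 - a


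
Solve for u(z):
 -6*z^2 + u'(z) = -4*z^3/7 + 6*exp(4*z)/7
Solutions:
 u(z) = C1 - z^4/7 + 2*z^3 + 3*exp(4*z)/14


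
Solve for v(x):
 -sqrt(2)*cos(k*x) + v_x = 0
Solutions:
 v(x) = C1 + sqrt(2)*sin(k*x)/k


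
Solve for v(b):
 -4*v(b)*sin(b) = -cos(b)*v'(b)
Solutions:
 v(b) = C1/cos(b)^4


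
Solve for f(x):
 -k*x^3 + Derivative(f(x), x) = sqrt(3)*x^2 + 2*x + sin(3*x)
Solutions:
 f(x) = C1 + k*x^4/4 + sqrt(3)*x^3/3 + x^2 - cos(3*x)/3


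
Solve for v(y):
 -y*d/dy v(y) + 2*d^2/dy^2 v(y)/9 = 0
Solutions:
 v(y) = C1 + C2*erfi(3*y/2)


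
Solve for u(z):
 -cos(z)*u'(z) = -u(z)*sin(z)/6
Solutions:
 u(z) = C1/cos(z)^(1/6)


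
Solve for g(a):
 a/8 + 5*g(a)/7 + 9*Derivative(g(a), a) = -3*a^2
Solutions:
 g(a) = C1*exp(-5*a/63) - 21*a^2/5 + 21133*a/200 - 1331379/1000


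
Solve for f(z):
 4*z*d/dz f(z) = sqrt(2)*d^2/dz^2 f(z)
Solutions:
 f(z) = C1 + C2*erfi(2^(1/4)*z)


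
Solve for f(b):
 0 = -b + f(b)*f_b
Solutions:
 f(b) = -sqrt(C1 + b^2)
 f(b) = sqrt(C1 + b^2)


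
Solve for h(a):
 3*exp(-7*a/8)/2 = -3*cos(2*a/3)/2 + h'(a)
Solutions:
 h(a) = C1 + 9*sin(2*a/3)/4 - 12*exp(-7*a/8)/7


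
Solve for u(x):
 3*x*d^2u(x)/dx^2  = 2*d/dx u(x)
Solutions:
 u(x) = C1 + C2*x^(5/3)


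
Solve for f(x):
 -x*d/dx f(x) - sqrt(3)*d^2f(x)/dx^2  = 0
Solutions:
 f(x) = C1 + C2*erf(sqrt(2)*3^(3/4)*x/6)


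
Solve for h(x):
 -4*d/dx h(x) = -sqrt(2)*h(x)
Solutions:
 h(x) = C1*exp(sqrt(2)*x/4)


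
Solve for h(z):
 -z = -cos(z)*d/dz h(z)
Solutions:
 h(z) = C1 + Integral(z/cos(z), z)


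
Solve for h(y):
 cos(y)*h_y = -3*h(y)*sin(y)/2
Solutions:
 h(y) = C1*cos(y)^(3/2)


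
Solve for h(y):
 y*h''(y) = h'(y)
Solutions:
 h(y) = C1 + C2*y^2


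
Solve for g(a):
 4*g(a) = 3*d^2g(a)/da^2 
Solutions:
 g(a) = C1*exp(-2*sqrt(3)*a/3) + C2*exp(2*sqrt(3)*a/3)


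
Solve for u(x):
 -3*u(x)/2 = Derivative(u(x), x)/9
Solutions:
 u(x) = C1*exp(-27*x/2)


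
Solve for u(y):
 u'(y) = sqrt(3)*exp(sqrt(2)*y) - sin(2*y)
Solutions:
 u(y) = C1 + sqrt(6)*exp(sqrt(2)*y)/2 + cos(2*y)/2


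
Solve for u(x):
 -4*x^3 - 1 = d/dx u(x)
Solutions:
 u(x) = C1 - x^4 - x


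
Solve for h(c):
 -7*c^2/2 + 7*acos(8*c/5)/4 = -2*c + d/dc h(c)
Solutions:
 h(c) = C1 - 7*c^3/6 + c^2 + 7*c*acos(8*c/5)/4 - 7*sqrt(25 - 64*c^2)/32


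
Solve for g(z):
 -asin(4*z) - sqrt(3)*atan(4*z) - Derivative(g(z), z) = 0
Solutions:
 g(z) = C1 - z*asin(4*z) - sqrt(1 - 16*z^2)/4 - sqrt(3)*(z*atan(4*z) - log(16*z^2 + 1)/8)


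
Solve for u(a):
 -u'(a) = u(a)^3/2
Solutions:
 u(a) = -sqrt(-1/(C1 - a))
 u(a) = sqrt(-1/(C1 - a))


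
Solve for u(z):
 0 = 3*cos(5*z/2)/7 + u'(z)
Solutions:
 u(z) = C1 - 6*sin(5*z/2)/35


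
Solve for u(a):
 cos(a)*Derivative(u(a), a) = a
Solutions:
 u(a) = C1 + Integral(a/cos(a), a)


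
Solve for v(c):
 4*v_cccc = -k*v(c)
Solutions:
 v(c) = C1*exp(-sqrt(2)*c*(-k)^(1/4)/2) + C2*exp(sqrt(2)*c*(-k)^(1/4)/2) + C3*exp(-sqrt(2)*I*c*(-k)^(1/4)/2) + C4*exp(sqrt(2)*I*c*(-k)^(1/4)/2)


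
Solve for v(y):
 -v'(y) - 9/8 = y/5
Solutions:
 v(y) = C1 - y^2/10 - 9*y/8


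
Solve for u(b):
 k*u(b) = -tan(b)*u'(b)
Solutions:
 u(b) = C1*exp(-k*log(sin(b)))


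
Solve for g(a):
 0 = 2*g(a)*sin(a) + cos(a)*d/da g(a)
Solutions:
 g(a) = C1*cos(a)^2


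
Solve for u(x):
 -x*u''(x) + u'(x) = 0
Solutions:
 u(x) = C1 + C2*x^2


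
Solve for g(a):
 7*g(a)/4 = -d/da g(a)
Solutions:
 g(a) = C1*exp(-7*a/4)


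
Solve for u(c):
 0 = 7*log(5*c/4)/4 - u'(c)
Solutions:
 u(c) = C1 + 7*c*log(c)/4 - 7*c*log(2)/2 - 7*c/4 + 7*c*log(5)/4


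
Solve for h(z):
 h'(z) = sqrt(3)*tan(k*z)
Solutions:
 h(z) = C1 + sqrt(3)*Piecewise((-log(cos(k*z))/k, Ne(k, 0)), (0, True))


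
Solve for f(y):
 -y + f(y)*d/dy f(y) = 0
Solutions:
 f(y) = -sqrt(C1 + y^2)
 f(y) = sqrt(C1 + y^2)


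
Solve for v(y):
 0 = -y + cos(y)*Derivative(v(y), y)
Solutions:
 v(y) = C1 + Integral(y/cos(y), y)


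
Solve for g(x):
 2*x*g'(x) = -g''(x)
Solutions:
 g(x) = C1 + C2*erf(x)


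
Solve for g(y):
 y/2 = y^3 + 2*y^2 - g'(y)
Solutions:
 g(y) = C1 + y^4/4 + 2*y^3/3 - y^2/4


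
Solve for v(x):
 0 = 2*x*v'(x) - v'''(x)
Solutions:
 v(x) = C1 + Integral(C2*airyai(2^(1/3)*x) + C3*airybi(2^(1/3)*x), x)


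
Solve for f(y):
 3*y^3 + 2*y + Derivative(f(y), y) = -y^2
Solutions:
 f(y) = C1 - 3*y^4/4 - y^3/3 - y^2


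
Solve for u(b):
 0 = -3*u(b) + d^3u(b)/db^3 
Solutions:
 u(b) = C3*exp(3^(1/3)*b) + (C1*sin(3^(5/6)*b/2) + C2*cos(3^(5/6)*b/2))*exp(-3^(1/3)*b/2)


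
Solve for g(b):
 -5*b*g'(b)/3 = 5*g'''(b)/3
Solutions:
 g(b) = C1 + Integral(C2*airyai(-b) + C3*airybi(-b), b)


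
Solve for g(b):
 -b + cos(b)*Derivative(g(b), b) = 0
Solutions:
 g(b) = C1 + Integral(b/cos(b), b)


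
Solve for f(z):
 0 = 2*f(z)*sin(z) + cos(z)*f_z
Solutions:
 f(z) = C1*cos(z)^2


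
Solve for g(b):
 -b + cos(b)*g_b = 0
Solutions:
 g(b) = C1 + Integral(b/cos(b), b)


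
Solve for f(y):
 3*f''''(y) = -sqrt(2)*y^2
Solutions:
 f(y) = C1 + C2*y + C3*y^2 + C4*y^3 - sqrt(2)*y^6/1080


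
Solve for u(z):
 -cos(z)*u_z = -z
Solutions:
 u(z) = C1 + Integral(z/cos(z), z)


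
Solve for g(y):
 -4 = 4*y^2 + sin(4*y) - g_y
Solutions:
 g(y) = C1 + 4*y^3/3 + 4*y - cos(4*y)/4


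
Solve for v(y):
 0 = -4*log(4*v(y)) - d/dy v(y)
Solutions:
 Integral(1/(log(_y) + 2*log(2)), (_y, v(y)))/4 = C1 - y


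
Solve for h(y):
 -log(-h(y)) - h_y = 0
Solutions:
 -li(-h(y)) = C1 - y


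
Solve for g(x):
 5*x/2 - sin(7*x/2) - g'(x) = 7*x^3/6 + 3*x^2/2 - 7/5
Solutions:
 g(x) = C1 - 7*x^4/24 - x^3/2 + 5*x^2/4 + 7*x/5 + 2*cos(7*x/2)/7


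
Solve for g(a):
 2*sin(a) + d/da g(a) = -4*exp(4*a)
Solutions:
 g(a) = C1 - exp(4*a) + 2*cos(a)


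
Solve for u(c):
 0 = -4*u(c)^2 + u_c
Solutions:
 u(c) = -1/(C1 + 4*c)


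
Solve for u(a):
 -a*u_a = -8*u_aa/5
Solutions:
 u(a) = C1 + C2*erfi(sqrt(5)*a/4)


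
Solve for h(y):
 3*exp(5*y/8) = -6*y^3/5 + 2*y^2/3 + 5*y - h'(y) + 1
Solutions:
 h(y) = C1 - 3*y^4/10 + 2*y^3/9 + 5*y^2/2 + y - 24*exp(5*y/8)/5


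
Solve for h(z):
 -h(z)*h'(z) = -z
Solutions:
 h(z) = -sqrt(C1 + z^2)
 h(z) = sqrt(C1 + z^2)


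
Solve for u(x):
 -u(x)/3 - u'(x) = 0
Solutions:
 u(x) = C1*exp(-x/3)


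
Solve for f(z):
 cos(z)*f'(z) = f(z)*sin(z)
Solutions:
 f(z) = C1/cos(z)


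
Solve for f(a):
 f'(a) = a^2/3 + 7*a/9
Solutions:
 f(a) = C1 + a^3/9 + 7*a^2/18


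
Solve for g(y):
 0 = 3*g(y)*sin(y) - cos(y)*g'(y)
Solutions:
 g(y) = C1/cos(y)^3


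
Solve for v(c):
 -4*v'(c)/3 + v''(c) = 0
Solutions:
 v(c) = C1 + C2*exp(4*c/3)


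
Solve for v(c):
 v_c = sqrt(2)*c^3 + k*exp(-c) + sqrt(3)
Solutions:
 v(c) = C1 + sqrt(2)*c^4/4 + sqrt(3)*c - k*exp(-c)


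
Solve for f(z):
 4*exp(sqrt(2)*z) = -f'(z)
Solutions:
 f(z) = C1 - 2*sqrt(2)*exp(sqrt(2)*z)


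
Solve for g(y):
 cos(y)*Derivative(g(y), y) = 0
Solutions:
 g(y) = C1


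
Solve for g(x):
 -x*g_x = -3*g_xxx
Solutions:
 g(x) = C1 + Integral(C2*airyai(3^(2/3)*x/3) + C3*airybi(3^(2/3)*x/3), x)


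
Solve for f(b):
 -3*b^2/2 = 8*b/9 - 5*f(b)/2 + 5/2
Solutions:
 f(b) = 3*b^2/5 + 16*b/45 + 1


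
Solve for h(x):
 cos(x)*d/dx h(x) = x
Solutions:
 h(x) = C1 + Integral(x/cos(x), x)


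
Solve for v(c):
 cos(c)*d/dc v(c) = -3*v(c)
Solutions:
 v(c) = C1*(sin(c) - 1)^(3/2)/(sin(c) + 1)^(3/2)


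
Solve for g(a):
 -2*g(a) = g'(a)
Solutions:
 g(a) = C1*exp(-2*a)


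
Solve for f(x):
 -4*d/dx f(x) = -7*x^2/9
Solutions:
 f(x) = C1 + 7*x^3/108


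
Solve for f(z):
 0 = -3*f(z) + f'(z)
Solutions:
 f(z) = C1*exp(3*z)


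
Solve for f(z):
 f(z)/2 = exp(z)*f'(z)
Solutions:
 f(z) = C1*exp(-exp(-z)/2)


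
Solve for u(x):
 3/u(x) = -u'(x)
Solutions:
 u(x) = -sqrt(C1 - 6*x)
 u(x) = sqrt(C1 - 6*x)


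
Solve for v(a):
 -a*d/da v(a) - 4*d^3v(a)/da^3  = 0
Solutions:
 v(a) = C1 + Integral(C2*airyai(-2^(1/3)*a/2) + C3*airybi(-2^(1/3)*a/2), a)


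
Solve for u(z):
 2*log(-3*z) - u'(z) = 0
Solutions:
 u(z) = C1 + 2*z*log(-z) + 2*z*(-1 + log(3))


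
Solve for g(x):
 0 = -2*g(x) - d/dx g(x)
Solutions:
 g(x) = C1*exp(-2*x)


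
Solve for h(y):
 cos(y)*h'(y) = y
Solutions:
 h(y) = C1 + Integral(y/cos(y), y)


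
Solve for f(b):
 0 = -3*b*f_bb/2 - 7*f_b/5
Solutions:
 f(b) = C1 + C2*b^(1/15)


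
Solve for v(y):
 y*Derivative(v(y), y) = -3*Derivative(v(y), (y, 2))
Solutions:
 v(y) = C1 + C2*erf(sqrt(6)*y/6)


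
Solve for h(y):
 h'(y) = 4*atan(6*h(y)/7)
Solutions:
 Integral(1/atan(6*_y/7), (_y, h(y))) = C1 + 4*y


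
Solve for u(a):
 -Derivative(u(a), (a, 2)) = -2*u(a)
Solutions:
 u(a) = C1*exp(-sqrt(2)*a) + C2*exp(sqrt(2)*a)


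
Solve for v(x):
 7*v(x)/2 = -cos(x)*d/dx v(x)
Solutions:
 v(x) = C1*(sin(x) - 1)^(7/4)/(sin(x) + 1)^(7/4)


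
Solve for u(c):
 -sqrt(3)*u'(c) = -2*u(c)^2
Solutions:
 u(c) = -3/(C1 + 2*sqrt(3)*c)


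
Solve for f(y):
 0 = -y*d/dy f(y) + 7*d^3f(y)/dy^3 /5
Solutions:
 f(y) = C1 + Integral(C2*airyai(5^(1/3)*7^(2/3)*y/7) + C3*airybi(5^(1/3)*7^(2/3)*y/7), y)


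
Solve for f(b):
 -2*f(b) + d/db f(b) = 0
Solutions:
 f(b) = C1*exp(2*b)


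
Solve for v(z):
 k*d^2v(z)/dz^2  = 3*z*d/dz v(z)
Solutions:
 v(z) = C1 + C2*erf(sqrt(6)*z*sqrt(-1/k)/2)/sqrt(-1/k)


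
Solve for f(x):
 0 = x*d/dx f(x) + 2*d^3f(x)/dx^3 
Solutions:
 f(x) = C1 + Integral(C2*airyai(-2^(2/3)*x/2) + C3*airybi(-2^(2/3)*x/2), x)


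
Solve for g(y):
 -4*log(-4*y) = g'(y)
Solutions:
 g(y) = C1 - 4*y*log(-y) + 4*y*(1 - 2*log(2))


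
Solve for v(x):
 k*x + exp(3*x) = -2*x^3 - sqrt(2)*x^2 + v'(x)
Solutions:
 v(x) = C1 + k*x^2/2 + x^4/2 + sqrt(2)*x^3/3 + exp(3*x)/3


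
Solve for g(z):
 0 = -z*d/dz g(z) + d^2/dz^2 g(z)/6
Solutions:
 g(z) = C1 + C2*erfi(sqrt(3)*z)


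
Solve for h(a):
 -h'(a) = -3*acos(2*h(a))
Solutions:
 Integral(1/acos(2*_y), (_y, h(a))) = C1 + 3*a


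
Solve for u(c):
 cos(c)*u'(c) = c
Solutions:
 u(c) = C1 + Integral(c/cos(c), c)


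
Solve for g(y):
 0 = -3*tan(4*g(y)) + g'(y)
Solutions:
 g(y) = -asin(C1*exp(12*y))/4 + pi/4
 g(y) = asin(C1*exp(12*y))/4


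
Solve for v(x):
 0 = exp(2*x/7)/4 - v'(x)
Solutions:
 v(x) = C1 + 7*exp(2*x/7)/8


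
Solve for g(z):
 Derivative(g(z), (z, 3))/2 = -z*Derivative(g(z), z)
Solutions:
 g(z) = C1 + Integral(C2*airyai(-2^(1/3)*z) + C3*airybi(-2^(1/3)*z), z)


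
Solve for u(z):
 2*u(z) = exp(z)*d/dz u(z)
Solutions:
 u(z) = C1*exp(-2*exp(-z))


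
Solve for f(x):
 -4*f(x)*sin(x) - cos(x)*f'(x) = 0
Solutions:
 f(x) = C1*cos(x)^4


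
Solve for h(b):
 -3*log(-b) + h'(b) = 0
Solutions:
 h(b) = C1 + 3*b*log(-b) - 3*b


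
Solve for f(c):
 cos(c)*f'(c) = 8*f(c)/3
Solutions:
 f(c) = C1*(sin(c) + 1)^(4/3)/(sin(c) - 1)^(4/3)


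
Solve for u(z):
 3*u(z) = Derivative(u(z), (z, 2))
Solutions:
 u(z) = C1*exp(-sqrt(3)*z) + C2*exp(sqrt(3)*z)


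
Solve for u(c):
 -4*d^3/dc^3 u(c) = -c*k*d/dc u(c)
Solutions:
 u(c) = C1 + Integral(C2*airyai(2^(1/3)*c*k^(1/3)/2) + C3*airybi(2^(1/3)*c*k^(1/3)/2), c)


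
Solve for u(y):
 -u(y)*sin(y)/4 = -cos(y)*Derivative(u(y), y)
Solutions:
 u(y) = C1/cos(y)^(1/4)


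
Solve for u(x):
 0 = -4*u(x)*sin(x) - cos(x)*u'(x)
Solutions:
 u(x) = C1*cos(x)^4


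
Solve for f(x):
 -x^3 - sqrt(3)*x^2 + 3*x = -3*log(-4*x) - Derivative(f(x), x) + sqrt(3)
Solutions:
 f(x) = C1 + x^4/4 + sqrt(3)*x^3/3 - 3*x^2/2 - 3*x*log(-x) + x*(-6*log(2) + sqrt(3) + 3)


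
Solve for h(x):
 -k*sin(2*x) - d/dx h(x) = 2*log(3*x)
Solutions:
 h(x) = C1 + k*cos(2*x)/2 - 2*x*log(x) - 2*x*log(3) + 2*x


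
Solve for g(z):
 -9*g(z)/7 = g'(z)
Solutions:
 g(z) = C1*exp(-9*z/7)


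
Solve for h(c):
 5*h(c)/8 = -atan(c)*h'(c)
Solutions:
 h(c) = C1*exp(-5*Integral(1/atan(c), c)/8)


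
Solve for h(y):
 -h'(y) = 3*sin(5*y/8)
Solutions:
 h(y) = C1 + 24*cos(5*y/8)/5


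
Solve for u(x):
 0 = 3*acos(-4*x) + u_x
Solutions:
 u(x) = C1 - 3*x*acos(-4*x) - 3*sqrt(1 - 16*x^2)/4


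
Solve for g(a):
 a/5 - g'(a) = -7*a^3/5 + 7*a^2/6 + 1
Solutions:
 g(a) = C1 + 7*a^4/20 - 7*a^3/18 + a^2/10 - a


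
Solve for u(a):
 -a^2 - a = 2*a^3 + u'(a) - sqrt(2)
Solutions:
 u(a) = C1 - a^4/2 - a^3/3 - a^2/2 + sqrt(2)*a


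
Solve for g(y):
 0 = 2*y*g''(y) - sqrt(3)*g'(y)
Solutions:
 g(y) = C1 + C2*y^(sqrt(3)/2 + 1)


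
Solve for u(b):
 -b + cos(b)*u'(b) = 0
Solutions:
 u(b) = C1 + Integral(b/cos(b), b)


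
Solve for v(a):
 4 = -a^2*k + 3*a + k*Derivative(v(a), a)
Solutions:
 v(a) = C1 + a^3/3 - 3*a^2/(2*k) + 4*a/k


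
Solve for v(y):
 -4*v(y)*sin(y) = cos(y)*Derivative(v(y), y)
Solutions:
 v(y) = C1*cos(y)^4


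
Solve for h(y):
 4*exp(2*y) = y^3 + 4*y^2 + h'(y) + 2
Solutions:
 h(y) = C1 - y^4/4 - 4*y^3/3 - 2*y + 2*exp(2*y)


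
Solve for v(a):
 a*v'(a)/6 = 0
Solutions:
 v(a) = C1


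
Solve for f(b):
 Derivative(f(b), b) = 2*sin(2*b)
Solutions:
 f(b) = C1 - cos(2*b)


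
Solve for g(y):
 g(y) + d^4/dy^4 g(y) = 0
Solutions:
 g(y) = (C1*sin(sqrt(2)*y/2) + C2*cos(sqrt(2)*y/2))*exp(-sqrt(2)*y/2) + (C3*sin(sqrt(2)*y/2) + C4*cos(sqrt(2)*y/2))*exp(sqrt(2)*y/2)


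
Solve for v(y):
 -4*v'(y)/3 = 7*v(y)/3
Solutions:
 v(y) = C1*exp(-7*y/4)


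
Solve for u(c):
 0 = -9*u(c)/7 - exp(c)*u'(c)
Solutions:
 u(c) = C1*exp(9*exp(-c)/7)


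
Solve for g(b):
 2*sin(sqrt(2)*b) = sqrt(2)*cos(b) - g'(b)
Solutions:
 g(b) = C1 + sqrt(2)*sin(b) + sqrt(2)*cos(sqrt(2)*b)


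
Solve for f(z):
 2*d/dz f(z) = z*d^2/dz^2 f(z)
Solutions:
 f(z) = C1 + C2*z^3


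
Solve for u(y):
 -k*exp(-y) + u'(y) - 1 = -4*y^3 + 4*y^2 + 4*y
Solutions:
 u(y) = C1 - k*exp(-y) - y^4 + 4*y^3/3 + 2*y^2 + y


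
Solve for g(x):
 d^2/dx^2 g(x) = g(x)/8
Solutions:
 g(x) = C1*exp(-sqrt(2)*x/4) + C2*exp(sqrt(2)*x/4)


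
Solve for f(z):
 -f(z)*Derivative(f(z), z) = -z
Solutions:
 f(z) = -sqrt(C1 + z^2)
 f(z) = sqrt(C1 + z^2)


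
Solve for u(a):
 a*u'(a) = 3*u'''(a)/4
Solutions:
 u(a) = C1 + Integral(C2*airyai(6^(2/3)*a/3) + C3*airybi(6^(2/3)*a/3), a)


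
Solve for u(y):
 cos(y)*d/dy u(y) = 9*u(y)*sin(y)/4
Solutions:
 u(y) = C1/cos(y)^(9/4)


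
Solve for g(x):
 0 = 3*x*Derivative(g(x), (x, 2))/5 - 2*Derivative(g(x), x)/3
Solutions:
 g(x) = C1 + C2*x^(19/9)


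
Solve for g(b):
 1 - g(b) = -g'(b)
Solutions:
 g(b) = C1*exp(b) + 1


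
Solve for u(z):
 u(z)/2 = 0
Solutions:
 u(z) = 0


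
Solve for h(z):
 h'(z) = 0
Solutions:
 h(z) = C1


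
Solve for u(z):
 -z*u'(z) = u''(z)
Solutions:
 u(z) = C1 + C2*erf(sqrt(2)*z/2)


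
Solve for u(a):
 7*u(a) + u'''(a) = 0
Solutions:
 u(a) = C3*exp(-7^(1/3)*a) + (C1*sin(sqrt(3)*7^(1/3)*a/2) + C2*cos(sqrt(3)*7^(1/3)*a/2))*exp(7^(1/3)*a/2)


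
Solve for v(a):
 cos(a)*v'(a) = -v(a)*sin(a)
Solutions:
 v(a) = C1*cos(a)


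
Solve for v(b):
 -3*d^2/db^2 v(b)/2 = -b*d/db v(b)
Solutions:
 v(b) = C1 + C2*erfi(sqrt(3)*b/3)


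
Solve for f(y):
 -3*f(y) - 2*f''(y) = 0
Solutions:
 f(y) = C1*sin(sqrt(6)*y/2) + C2*cos(sqrt(6)*y/2)


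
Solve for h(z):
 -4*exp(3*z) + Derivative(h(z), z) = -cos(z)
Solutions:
 h(z) = C1 + 4*exp(3*z)/3 - sin(z)


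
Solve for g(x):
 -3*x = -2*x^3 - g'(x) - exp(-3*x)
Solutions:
 g(x) = C1 - x^4/2 + 3*x^2/2 + exp(-3*x)/3


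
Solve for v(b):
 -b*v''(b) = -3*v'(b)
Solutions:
 v(b) = C1 + C2*b^4


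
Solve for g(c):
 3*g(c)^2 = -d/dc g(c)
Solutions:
 g(c) = 1/(C1 + 3*c)


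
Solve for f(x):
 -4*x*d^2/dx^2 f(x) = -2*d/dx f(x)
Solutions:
 f(x) = C1 + C2*x^(3/2)


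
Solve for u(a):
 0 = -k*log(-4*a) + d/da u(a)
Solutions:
 u(a) = C1 + a*k*log(-a) + a*k*(-1 + 2*log(2))


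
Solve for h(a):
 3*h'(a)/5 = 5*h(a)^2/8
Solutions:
 h(a) = -24/(C1 + 25*a)


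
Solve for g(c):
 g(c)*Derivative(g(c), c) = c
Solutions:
 g(c) = -sqrt(C1 + c^2)
 g(c) = sqrt(C1 + c^2)


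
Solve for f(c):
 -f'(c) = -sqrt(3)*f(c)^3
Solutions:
 f(c) = -sqrt(2)*sqrt(-1/(C1 + sqrt(3)*c))/2
 f(c) = sqrt(2)*sqrt(-1/(C1 + sqrt(3)*c))/2


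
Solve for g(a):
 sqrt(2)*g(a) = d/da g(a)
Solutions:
 g(a) = C1*exp(sqrt(2)*a)


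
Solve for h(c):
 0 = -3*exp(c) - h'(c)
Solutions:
 h(c) = C1 - 3*exp(c)


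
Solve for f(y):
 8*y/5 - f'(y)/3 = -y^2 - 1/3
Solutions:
 f(y) = C1 + y^3 + 12*y^2/5 + y


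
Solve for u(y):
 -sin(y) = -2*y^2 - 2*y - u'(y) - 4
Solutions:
 u(y) = C1 - 2*y^3/3 - y^2 - 4*y - cos(y)


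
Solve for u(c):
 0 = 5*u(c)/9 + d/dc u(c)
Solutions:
 u(c) = C1*exp(-5*c/9)


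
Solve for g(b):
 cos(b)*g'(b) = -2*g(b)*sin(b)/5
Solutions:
 g(b) = C1*cos(b)^(2/5)


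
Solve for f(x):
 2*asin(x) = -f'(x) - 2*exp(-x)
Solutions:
 f(x) = C1 - 2*x*asin(x) - 2*sqrt(1 - x^2) + 2*exp(-x)


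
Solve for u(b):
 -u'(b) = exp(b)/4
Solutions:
 u(b) = C1 - exp(b)/4


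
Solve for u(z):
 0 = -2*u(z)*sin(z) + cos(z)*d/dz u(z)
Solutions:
 u(z) = C1/cos(z)^2


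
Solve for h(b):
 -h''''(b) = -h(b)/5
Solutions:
 h(b) = C1*exp(-5^(3/4)*b/5) + C2*exp(5^(3/4)*b/5) + C3*sin(5^(3/4)*b/5) + C4*cos(5^(3/4)*b/5)


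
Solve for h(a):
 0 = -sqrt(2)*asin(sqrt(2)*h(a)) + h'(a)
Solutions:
 Integral(1/asin(sqrt(2)*_y), (_y, h(a))) = C1 + sqrt(2)*a


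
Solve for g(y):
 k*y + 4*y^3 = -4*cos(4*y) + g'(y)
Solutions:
 g(y) = C1 + k*y^2/2 + y^4 + sin(4*y)


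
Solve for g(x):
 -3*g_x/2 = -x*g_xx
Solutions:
 g(x) = C1 + C2*x^(5/2)


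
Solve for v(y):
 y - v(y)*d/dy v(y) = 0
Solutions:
 v(y) = -sqrt(C1 + y^2)
 v(y) = sqrt(C1 + y^2)


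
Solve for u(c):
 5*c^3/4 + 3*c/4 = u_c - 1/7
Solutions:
 u(c) = C1 + 5*c^4/16 + 3*c^2/8 + c/7


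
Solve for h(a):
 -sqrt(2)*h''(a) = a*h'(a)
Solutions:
 h(a) = C1 + C2*erf(2^(1/4)*a/2)


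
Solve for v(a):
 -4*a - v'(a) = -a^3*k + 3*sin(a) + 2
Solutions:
 v(a) = C1 + a^4*k/4 - 2*a^2 - 2*a + 3*cos(a)


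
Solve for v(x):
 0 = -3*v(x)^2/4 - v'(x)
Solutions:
 v(x) = 4/(C1 + 3*x)


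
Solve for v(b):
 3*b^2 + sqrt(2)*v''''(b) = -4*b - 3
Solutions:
 v(b) = C1 + C2*b + C3*b^2 + C4*b^3 - sqrt(2)*b^6/240 - sqrt(2)*b^5/60 - sqrt(2)*b^4/16


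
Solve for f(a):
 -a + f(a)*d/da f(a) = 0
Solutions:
 f(a) = -sqrt(C1 + a^2)
 f(a) = sqrt(C1 + a^2)


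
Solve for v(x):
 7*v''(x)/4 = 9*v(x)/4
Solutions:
 v(x) = C1*exp(-3*sqrt(7)*x/7) + C2*exp(3*sqrt(7)*x/7)


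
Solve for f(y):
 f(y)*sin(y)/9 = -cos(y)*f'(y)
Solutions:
 f(y) = C1*cos(y)^(1/9)


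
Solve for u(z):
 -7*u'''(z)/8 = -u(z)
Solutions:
 u(z) = C3*exp(2*7^(2/3)*z/7) + (C1*sin(sqrt(3)*7^(2/3)*z/7) + C2*cos(sqrt(3)*7^(2/3)*z/7))*exp(-7^(2/3)*z/7)


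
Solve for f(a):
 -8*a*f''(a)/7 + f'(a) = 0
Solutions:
 f(a) = C1 + C2*a^(15/8)


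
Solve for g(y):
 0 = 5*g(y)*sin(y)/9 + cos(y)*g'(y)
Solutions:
 g(y) = C1*cos(y)^(5/9)


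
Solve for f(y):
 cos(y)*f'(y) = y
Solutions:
 f(y) = C1 + Integral(y/cos(y), y)


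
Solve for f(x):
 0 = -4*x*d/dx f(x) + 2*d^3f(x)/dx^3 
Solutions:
 f(x) = C1 + Integral(C2*airyai(2^(1/3)*x) + C3*airybi(2^(1/3)*x), x)


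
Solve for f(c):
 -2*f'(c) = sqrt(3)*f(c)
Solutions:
 f(c) = C1*exp(-sqrt(3)*c/2)


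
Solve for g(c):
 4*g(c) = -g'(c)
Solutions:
 g(c) = C1*exp(-4*c)


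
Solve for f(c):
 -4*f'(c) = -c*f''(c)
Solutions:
 f(c) = C1 + C2*c^5


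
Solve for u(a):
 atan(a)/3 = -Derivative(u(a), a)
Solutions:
 u(a) = C1 - a*atan(a)/3 + log(a^2 + 1)/6


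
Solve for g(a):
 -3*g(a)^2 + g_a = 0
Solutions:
 g(a) = -1/(C1 + 3*a)


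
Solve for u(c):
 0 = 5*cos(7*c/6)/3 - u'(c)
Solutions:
 u(c) = C1 + 10*sin(7*c/6)/7


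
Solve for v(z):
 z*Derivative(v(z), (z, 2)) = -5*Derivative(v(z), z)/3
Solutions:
 v(z) = C1 + C2/z^(2/3)


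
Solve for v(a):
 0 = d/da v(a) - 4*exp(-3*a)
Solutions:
 v(a) = C1 - 4*exp(-3*a)/3


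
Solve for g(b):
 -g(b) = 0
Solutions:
 g(b) = 0


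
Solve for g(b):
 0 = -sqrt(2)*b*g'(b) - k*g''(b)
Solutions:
 g(b) = C1 + C2*sqrt(k)*erf(2^(3/4)*b*sqrt(1/k)/2)


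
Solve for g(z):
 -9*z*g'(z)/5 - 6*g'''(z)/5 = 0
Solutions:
 g(z) = C1 + Integral(C2*airyai(-2^(2/3)*3^(1/3)*z/2) + C3*airybi(-2^(2/3)*3^(1/3)*z/2), z)


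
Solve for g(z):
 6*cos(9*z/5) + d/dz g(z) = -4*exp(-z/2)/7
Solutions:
 g(z) = C1 - 10*sin(9*z/5)/3 + 8*exp(-z/2)/7


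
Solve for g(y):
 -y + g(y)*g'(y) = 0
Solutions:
 g(y) = -sqrt(C1 + y^2)
 g(y) = sqrt(C1 + y^2)


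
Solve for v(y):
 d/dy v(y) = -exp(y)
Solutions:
 v(y) = C1 - exp(y)


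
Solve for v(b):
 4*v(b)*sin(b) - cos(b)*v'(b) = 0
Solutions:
 v(b) = C1/cos(b)^4


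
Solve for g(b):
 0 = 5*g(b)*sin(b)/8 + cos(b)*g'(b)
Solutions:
 g(b) = C1*cos(b)^(5/8)


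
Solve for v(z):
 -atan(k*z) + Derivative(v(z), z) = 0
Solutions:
 v(z) = C1 + Piecewise((z*atan(k*z) - log(k^2*z^2 + 1)/(2*k), Ne(k, 0)), (0, True))


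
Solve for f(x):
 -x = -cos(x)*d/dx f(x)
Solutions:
 f(x) = C1 + Integral(x/cos(x), x)
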